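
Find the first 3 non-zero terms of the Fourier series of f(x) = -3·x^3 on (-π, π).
(36 - 6·π^2)·sin(x) + (-9/2 + 3·π^2)·sin(2·x) + (4/3 - 2·π^2)·sin(3·x)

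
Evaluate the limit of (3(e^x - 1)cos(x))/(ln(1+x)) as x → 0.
Both numerator and denominator → 0 as x → 0; this is a 0/0 indeterminate form.
Expand each to leading order near x = 0: numerator ~ 3·x, denominator ~ x.
The limit of the ratio is 3.

Final answer: 3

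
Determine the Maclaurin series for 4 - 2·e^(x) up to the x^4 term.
-x^4/12 - x^3/3 - x^2 - 2·x + 2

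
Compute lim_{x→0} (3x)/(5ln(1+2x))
Both numerator and denominator → 0 as x → 0; this is a 0/0 indeterminate form.
Expand each to leading order near x = 0: numerator ~ 3·x, denominator ~ 10·x.
The limit of the ratio is 3/10.

Final answer: 3/10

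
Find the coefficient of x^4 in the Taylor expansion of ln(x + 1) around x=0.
Expand to order 4: ln(x + 1) = -x^4/4 + x^3/3 - x^2/2 + x + O(x^5).
The coefficient of x^4 is -1/4.

Final answer: -1/4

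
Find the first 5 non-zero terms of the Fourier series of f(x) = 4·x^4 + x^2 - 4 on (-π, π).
(188 - 32·π^2)·cos(x) + (-11 + 8·π^2)·cos(2·x) + (52/27 - 32·π^2/9)·cos(3·x) + (-1/2 + 2·π^2)·cos(4·x) - 4 + π^2/3 + 4·π^4/5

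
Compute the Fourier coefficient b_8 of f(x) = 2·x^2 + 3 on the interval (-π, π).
b_8 = (1/π) ∫_{-π}^{π} f(x)·sin(8x) dx.
Evaluate the integral (use parity and integration by parts as needed): b_8 = 0.

Final answer: 0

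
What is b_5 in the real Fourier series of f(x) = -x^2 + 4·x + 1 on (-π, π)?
b_5 = (1/π) ∫_{-π}^{π} f(x)·sin(5x) dx.
Evaluate the integral (use parity and integration by parts as needed): b_5 = 8/5.

Final answer: 8/5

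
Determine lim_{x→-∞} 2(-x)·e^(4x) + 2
The product is a 0·∞ indeterminate form at x → -∞.
Rewrite the product as 2(-x) / e^(-4x) (an ∞/∞ form) and apply L'Hôpital, or use the standard hierarchy e^(4|x|) ≫ |(-x)| as x → -∞.
The indeterminate product → 0, so the limit = 2.

Final answer: 2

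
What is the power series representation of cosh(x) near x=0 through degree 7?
x^6/720 + x^4/24 + x^2/2 + 1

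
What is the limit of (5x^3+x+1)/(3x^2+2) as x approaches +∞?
This is an ∞/∞ indeterminate form as x → +∞.
Divide numerator and denominator by x^3 and let the lower-order terms vanish; the numerator's degree 3 exceeds the denominator's degree 2, so the quotient diverges.
Limit = ∞.

Final answer: ∞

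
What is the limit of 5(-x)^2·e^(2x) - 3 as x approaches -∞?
The product is a 0·∞ indeterminate form at x → -∞.
Rewrite the product as 5(-x)^2 / e^(-2x) (an ∞/∞ form) and apply L'Hôpital, or use the standard hierarchy e^(2|x|) ≫ |(-x)^2| as x → -∞.
The indeterminate product → 0, so the limit = -3.

Final answer: -3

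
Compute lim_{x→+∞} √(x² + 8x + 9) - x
This is an ∞ − ∞ indeterminate form.
Multiply and divide by the conjugate √(x²+8x + 9) + x; the x² terms cancel, leaving (8x + 9)/(√(x²+8x + 9)+x) → 8/2 = 4.
Limit = 4.

Final answer: 4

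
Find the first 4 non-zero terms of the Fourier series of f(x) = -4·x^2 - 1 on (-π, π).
16·cos(x) - 4·cos(2·x) + 16·cos(3·x)/9 - 4·π^2/3 - 1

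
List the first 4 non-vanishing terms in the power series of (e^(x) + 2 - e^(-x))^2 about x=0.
4·x^3/3 + 4·x^2 + 8·x + 4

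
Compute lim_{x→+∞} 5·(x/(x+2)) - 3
Evaluate the dominant behaviour as x → +∞; each term tends to a finite value or vanishes.
Limit = 2.

Final answer: 2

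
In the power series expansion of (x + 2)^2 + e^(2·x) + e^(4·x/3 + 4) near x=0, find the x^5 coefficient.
Expand to order 5: (x + 2)^2 + e^(2·x) + e^(4·x/3 + 4) = x^5·(4/15 + 128·e^(4)/3645) + x^4·(2/3 + 32·e^(4)/243) + x^3·(4/3 + 32·e^(4)/81) + x^2·(3 + 8·e^(4)/9) + x·(6 + 4·e^(4)/3) + 5 + e^(4) + O(x^6).
The coefficient of x^5 is 4/15 + 128·e^(4)/3645.

Final answer: 4/15 + 128·e^(4)/3645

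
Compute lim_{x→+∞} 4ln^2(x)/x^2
This is an ∞/∞ indeterminate form as x → +∞.
The polynomial denominator x^2 dominates the logarithmic numerator (any positive power of x ≫ ln^2(x) as x → ∞), so the quotient → 0.
Limit = 0.

Final answer: 0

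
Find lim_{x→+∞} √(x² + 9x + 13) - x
This is an ∞ − ∞ indeterminate form.
Multiply and divide by the conjugate √(x²+9x + 13) + x; the x² terms cancel, leaving (9x + 13)/(√(x²+9x + 13)+x) → 9/2.
Limit = 9/2.

Final answer: 9/2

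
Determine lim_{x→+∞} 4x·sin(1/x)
As x → +∞: let u = 1/x → 0⁺; then 4·x·sin(1/x) = 4·1·sin(u)/u → 4·1·1 = 4.
Limit = 4.

Final answer: 4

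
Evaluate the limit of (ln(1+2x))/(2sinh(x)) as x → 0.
Both numerator and denominator → 0 as x → 0; this is a 0/0 indeterminate form.
Expand each to leading order near x = 0: numerator ~ 2·x, denominator ~ 2·x.
The limit of the ratio is 1.

Final answer: 1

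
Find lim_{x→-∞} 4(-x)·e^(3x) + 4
The product is a 0·∞ indeterminate form at x → -∞.
Rewrite the product as 4(-x) / e^(-3x) (an ∞/∞ form) and apply L'Hôpital, or use the standard hierarchy e^(3|x|) ≫ |(-x)| as x → -∞.
The indeterminate product → 0, so the limit = 4.

Final answer: 4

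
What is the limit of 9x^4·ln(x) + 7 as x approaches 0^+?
The product is a 0·∞ indeterminate form at x → 0⁺.
Rewrite the product as 9·ln(x) / x^(-4) and apply L'Hôpital, or use the standard hierarchy x^(-4) ≫ |ln x| as x → 0⁺.
The indeterminate product → 0, so the limit = 7.

Final answer: 7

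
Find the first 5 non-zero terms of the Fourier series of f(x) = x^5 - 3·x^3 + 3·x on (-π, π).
(-46·π^2 + 2·π^4 + 282)·sin(x) + (-π^4 - 15 + 8·π^2)·sin(2·x) + (-94·π^2/27 + 350/81 + 2·π^4/3)·sin(3·x) + (-π^4/2 - 147/64 + 17·π^2/8)·sin(4·x) + (-38·π^2/25 + 978/625 + 2·π^4/5)·sin(5·x)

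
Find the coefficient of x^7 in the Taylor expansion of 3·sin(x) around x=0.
Expand to order 7: 3·sin(x) = -x^7/1680 + x^5/40 - x^3/2 + 3·x + O(x^8).
The coefficient of x^7 is -1/1680.

Final answer: -1/1680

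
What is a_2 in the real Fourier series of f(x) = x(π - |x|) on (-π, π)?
a_2 = (1/π) ∫_{-π}^{π} f(x)·cos(2x) dx.
Evaluate the integral (use parity and integration by parts as needed): a_2 = 0.

Final answer: 0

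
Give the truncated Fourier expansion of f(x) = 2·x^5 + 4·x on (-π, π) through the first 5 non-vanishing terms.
(-80·π^2 + 4·π^4 + 488)·sin(x) + (-2·π^4 - 19 + 10·π^2)·sin(2·x) + (-80·π^2/27 + 376/81 + 4·π^4/3)·sin(3·x) + (-π^4 - 79/32 + 5·π^2/4)·sin(4·x) + (-16·π^2/25 + 1096/625 + 4·π^4/5)·sin(5·x)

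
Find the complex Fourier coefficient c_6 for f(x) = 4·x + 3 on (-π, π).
Compute the real Fourier coefficients first: a_6 = 0, b_6 = -4/3.
Then c_6 = (a_6 − i·b_6)/2 = 2·i/3.

Final answer: 2·i/3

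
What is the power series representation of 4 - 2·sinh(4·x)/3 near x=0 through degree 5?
-256·x^5/45 - 64·x^3/9 - 8·x/3 + 4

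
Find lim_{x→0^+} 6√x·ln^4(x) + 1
The product is a 0·∞ indeterminate form at x → 0⁺.
Rewrite the product as 6·ln^4(x) / x^(-1/2) and apply L'Hôpital, or use the standard hierarchy x^(-1/2) ≫ |ln x|^4 as x → 0⁺.
The indeterminate product → 0, so the limit = 1.

Final answer: 1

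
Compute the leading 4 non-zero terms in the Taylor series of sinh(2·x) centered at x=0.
8·x^7/315 + 4·x^5/15 + 4·x^3/3 + 2·x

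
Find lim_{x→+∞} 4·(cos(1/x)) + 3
Evaluate the dominant behaviour as x → +∞; each term tends to a finite value or vanishes.
Limit = 7.

Final answer: 7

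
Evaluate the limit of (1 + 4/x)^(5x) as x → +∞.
As x → +∞: write (1 + 4/x)^(5x) = ((1 + 4/x)^x)^5 → (e^4)^5 = e^20.
Limit = e^(20).

Final answer: e^(20)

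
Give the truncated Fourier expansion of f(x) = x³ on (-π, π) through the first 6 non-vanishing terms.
(-12 + 2·π^2)·sin(x) + (3/2 - π^2)·sin(2·x) + (-4/9 + 2·π^2/3)·sin(3·x) + (3/16 - π^2/2)·sin(4·x) + (-12/125 + 2·π^2/5)·sin(5·x) + (1/18 - π^2/3)·sin(6·x)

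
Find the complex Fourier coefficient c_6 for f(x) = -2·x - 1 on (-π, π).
Compute the real Fourier coefficients first: a_6 = 0, b_6 = 2/3.
Then c_6 = (a_6 − i·b_6)/2 = -i/3.

Final answer: -i/3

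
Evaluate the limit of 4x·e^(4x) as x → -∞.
This is a 0·∞ indeterminate form at x → -∞.
Rewrite the product as 4x / e^(-4x) (an ∞/∞ form) and apply L'Hôpital, or use the standard hierarchy e^(4|x|) ≫ |x| as x → -∞.
The indeterminate product → 0, so the limit = 0.

Final answer: 0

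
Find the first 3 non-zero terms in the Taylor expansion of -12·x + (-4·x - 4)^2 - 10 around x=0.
16·x^2 + 20·x + 6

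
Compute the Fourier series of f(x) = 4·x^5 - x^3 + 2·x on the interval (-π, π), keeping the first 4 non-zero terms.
(-162·π^2 + 8·π^4 + 976)·sin(x) + (-4·π^4 - 67/2 + 21·π^2)·sin(2·x) + (-178·π^2/27 + 464/81 + 8·π^4/3)·sin(3·x) + (-2·π^4 - 17/8 + 3·π^2)·sin(4·x)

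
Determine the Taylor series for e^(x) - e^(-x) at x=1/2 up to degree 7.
(-1 + e)·e^(-1/2) + (1 + e)·e^(-1/2)·(x - 1/2) + (-1 + e)·e^(-1/2)·(x - 1/2)^2/2 + (1 + e)·e^(-1/2)·(x - 1/2)^3/6 + (-1 + e)·e^(-1/2)·(x - 1/2)^4/24 + (1 + e)·e^(-1/2)·(x - 1/2)^5/120 + (-1 + e)·e^(-1/2)·(x - 1/2)^6/720 + (1 + e)·e^(-1/2)·(x - 1/2)^7/5040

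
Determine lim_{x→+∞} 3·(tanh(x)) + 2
Evaluate the dominant behaviour as x → +∞; each term tends to a finite value or vanishes.
Limit = 5.

Final answer: 5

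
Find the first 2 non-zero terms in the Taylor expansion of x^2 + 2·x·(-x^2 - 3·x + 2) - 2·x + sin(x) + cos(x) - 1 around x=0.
-11·x^2/2 + 3·x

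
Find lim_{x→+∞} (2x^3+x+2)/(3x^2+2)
This is an ∞/∞ indeterminate form as x → +∞.
Divide numerator and denominator by x^3 and let the lower-order terms vanish; the numerator's degree 3 exceeds the denominator's degree 2, so the quotient diverges.
Limit = ∞.

Final answer: ∞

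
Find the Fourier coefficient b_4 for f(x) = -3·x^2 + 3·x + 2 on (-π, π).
b_4 = (1/π) ∫_{-π}^{π} f(x)·sin(4x) dx.
Evaluate the integral (use parity and integration by parts as needed): b_4 = -3/2.

Final answer: -3/2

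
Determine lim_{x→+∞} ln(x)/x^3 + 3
The quotient is an ∞/∞ indeterminate form as x → +∞.
The polynomial denominator x^3 dominates the logarithmic numerator (any positive power of x ≫ ln(x) as x → ∞), so the quotient → 0.
Adding the constant: 0 + 3 = 3. Limit = 3.

Final answer: 3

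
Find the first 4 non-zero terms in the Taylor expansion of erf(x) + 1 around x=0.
x^5/(5·√(π)) - 2·x^3/(3·√(π)) + 2·x/√(π) + 1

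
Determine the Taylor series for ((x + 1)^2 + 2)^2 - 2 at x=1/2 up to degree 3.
257/16 + 51·(x - 1/2)/2 + 35·(x - 1/2)^2/2 + 6·(x - 1/2)^3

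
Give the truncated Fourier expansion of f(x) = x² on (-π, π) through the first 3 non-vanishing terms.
-4·cos(x) + cos(2·x) + π^2/3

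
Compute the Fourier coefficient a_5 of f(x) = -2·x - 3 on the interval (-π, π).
a_5 = (1/π) ∫_{-π}^{π} f(x)·cos(5x) dx.
Evaluate the integral (use parity and integration by parts as needed): a_5 = 0.

Final answer: 0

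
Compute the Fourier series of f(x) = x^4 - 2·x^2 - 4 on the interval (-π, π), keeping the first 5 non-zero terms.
(56 - 8·π^2)·cos(x) + (-5 + 2·π^2)·cos(2·x) + (40/27 - 8·π^2/9)·cos(3·x) + (-11/16 + π^2/2)·cos(4·x) - 2·π^2/3 - 4 + π^4/5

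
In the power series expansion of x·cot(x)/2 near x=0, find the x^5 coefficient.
Expand to order 5: x·cot(x)/2 = -x^4/90 - x^2/6 + 1/2 + O(x^6).
The coefficient of x^5 is 0.

Final answer: 0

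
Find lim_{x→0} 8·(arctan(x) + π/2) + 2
Direct substitution at x = 0 gives 2 + 4·π.

Final answer: 2 + 4·π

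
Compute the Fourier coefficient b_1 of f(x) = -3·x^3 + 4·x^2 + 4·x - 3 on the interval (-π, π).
b_1 = (1/π) ∫_{-π}^{π} f(x)·sin(1x) dx.
Evaluate the integral (use parity and integration by parts as needed): b_1 = 44 - 6·π^2.

Final answer: 44 - 6·π^2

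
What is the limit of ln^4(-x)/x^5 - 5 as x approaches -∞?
The quotient is an ∞/∞ indeterminate form as x → -∞.
Compare growth rates of the dominant terms (exponentials ≫ polynomials ≫ logarithms), or apply L'Hôpital's rule; the quotient → 0.
Adding the constant: 0 - 5 = -5. Limit = -5.

Final answer: -5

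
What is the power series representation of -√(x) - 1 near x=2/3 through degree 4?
-1 - √(6)/3 - √(6)·(x - 2/3)/4 + 3·√(6)·(x - 2/3)^2/32 - 9·√(6)·(x - 2/3)^3/128 + 135·√(6)·(x - 2/3)^4/2048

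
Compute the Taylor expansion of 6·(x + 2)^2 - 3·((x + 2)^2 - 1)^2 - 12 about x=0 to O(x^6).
-3·x^4 - 24·x^3 - 60·x^2 - 48·x - 15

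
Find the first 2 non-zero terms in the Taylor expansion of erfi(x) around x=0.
2·x^3/(3·√(π)) + 2·x/√(π)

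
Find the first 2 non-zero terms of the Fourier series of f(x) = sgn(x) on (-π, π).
4·sin(x)/π + 4·sin(3·x)/(3·π)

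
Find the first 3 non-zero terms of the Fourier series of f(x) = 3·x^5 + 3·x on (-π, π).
(-120·π^2 + 6·π^4 + 726)·sin(x) + (-3·π^4 - 51/2 + 15·π^2)·sin(2·x) + (-40·π^2/9 + 134/27 + 2·π^4)·sin(3·x)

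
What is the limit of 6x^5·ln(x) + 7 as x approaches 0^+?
The product is a 0·∞ indeterminate form at x → 0⁺.
Rewrite the product as 6·ln(x) / x^(-5) and apply L'Hôpital, or use the standard hierarchy x^(-5) ≫ |ln x| as x → 0⁺.
The indeterminate product → 0, so the limit = 7.

Final answer: 7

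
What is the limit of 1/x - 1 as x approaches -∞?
Evaluate the dominant behaviour as x → -∞; each term tends to a finite value or vanishes.
Limit = -1.

Final answer: -1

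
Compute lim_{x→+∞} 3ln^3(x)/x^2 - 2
The quotient is an ∞/∞ indeterminate form as x → +∞.
The polynomial denominator x^2 dominates the logarithmic numerator (any positive power of x ≫ ln^3(x) as x → ∞), so the quotient → 0.
Adding the constant: 0 - 2 = -2. Limit = -2.

Final answer: -2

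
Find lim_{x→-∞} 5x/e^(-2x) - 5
The quotient is an ∞/∞ indeterminate form as x → -∞.
Compare growth rates of the dominant terms (exponentials ≫ polynomials ≫ logarithms), or apply L'Hôpital's rule; the quotient → 0.
Adding the constant: 0 - 5 = -5. Limit = -5.

Final answer: -5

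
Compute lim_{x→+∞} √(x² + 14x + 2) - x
This is an ∞ − ∞ indeterminate form.
Multiply and divide by the conjugate √(x²+14x + 2) + x; the x² terms cancel, leaving (14x + 2)/(√(x²+14x + 2)+x) → 14/2 = 7.
Limit = 7.

Final answer: 7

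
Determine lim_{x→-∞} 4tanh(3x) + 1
Evaluate the dominant behaviour as x → -∞; each term tends to a finite value or vanishes.
Limit = -3.

Final answer: -3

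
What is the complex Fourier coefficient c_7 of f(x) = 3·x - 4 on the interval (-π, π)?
Compute the real Fourier coefficients first: a_7 = 0, b_7 = 6/7.
Then c_7 = (a_7 − i·b_7)/2 = -3·i/7.

Final answer: -3·i/7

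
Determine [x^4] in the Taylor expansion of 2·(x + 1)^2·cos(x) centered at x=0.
Expand to order 4: 2·(x + 1)^2·cos(x) = -11·x^4/12 - 2·x^3 + x^2 + 4·x + 2 + O(x^5).
The coefficient of x^4 is -11/12.

Final answer: -11/12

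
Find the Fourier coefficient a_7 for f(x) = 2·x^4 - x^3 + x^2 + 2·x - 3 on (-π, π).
a_7 = (1/π) ∫_{-π}^{π} f(x)·cos(7x) dx.
Evaluate the integral (use parity and integration by parts as needed): a_7 = -16·π^2/49 - 100/2401.

Final answer: -16·π^2/49 - 100/2401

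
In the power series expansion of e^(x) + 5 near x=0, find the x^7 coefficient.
Expand to order 7: e^(x) + 5 = x^7/5040 + x^6/720 + x^5/120 + x^4/24 + x^3/6 + x^2/2 + x + 6 + O(x^8).
The coefficient of x^7 is 1/5040.

Final answer: 1/5040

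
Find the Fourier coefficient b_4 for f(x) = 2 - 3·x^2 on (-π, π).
b_4 = (1/π) ∫_{-π}^{π} f(x)·sin(4x) dx.
Evaluate the integral (use parity and integration by parts as needed): b_4 = 0.

Final answer: 0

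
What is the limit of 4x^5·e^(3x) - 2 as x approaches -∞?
The product is a 0·∞ indeterminate form at x → -∞.
Rewrite the product as 4x^5 / e^(-3x) (an ∞/∞ form) and apply L'Hôpital, or use the standard hierarchy e^(3|x|) ≫ |x^5| as x → -∞.
The indeterminate product → 0, so the limit = -2.

Final answer: -2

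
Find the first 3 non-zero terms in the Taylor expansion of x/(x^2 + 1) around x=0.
x^5 - x^3 + x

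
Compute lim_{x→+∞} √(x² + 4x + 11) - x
This is an ∞ − ∞ indeterminate form.
Multiply and divide by the conjugate √(x²+4x + 11) + x; the x² terms cancel, leaving (4x + 11)/(√(x²+4x + 11)+x) → 4/2 = 2.
Limit = 2.

Final answer: 2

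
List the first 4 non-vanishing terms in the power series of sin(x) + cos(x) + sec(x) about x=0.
x^4/4 - x^3/6 + x + 2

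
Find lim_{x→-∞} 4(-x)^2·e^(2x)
This is a 0·∞ indeterminate form at x → -∞.
Rewrite the product as 4(-x)^2 / e^(-2x) (an ∞/∞ form) and apply L'Hôpital, or use the standard hierarchy e^(2|x|) ≫ |(-x)^2| as x → -∞.
The indeterminate product → 0, so the limit = 0.

Final answer: 0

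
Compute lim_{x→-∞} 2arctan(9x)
Evaluate the dominant behaviour as x → -∞; each term tends to a finite value or vanishes.
Limit = -π.

Final answer: -π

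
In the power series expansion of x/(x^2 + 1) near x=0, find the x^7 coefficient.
Expand to order 7: x/(x^2 + 1) = -x^7 + x^5 - x^3 + x + O(x^8).
The coefficient of x^7 is -1.

Final answer: -1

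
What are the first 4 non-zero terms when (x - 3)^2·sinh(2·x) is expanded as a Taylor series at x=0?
-8·x^4 + 14·x^3 - 12·x^2 + 18·x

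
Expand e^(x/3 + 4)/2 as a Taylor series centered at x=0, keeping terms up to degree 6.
x^6·e^(4)/1049760 + x^5·e^(4)/58320 + x^4·e^(4)/3888 + x^3·e^(4)/324 + x^2·e^(4)/36 + x·e^(4)/6 + e^(4)/2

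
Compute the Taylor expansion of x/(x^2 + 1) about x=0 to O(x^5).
-x^3 + x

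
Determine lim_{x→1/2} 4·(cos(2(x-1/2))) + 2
Direct substitution at x = 1/2 gives 6.

Final answer: 6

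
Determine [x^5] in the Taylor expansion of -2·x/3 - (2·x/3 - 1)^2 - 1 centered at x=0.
Expand to order 5: -2·x/3 - (2·x/3 - 1)^2 - 1 = -4·x^2/9 + 2·x/3 - 2 + O(x^6).
The coefficient of x^5 is 0.

Final answer: 0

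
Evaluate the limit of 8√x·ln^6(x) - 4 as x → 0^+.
The product is a 0·∞ indeterminate form at x → 0⁺.
Rewrite the product as 8·ln^6(x) / x^(-1/2) and apply L'Hôpital, or use the standard hierarchy x^(-1/2) ≫ |ln x|^6 as x → 0⁺.
The indeterminate product → 0, so the limit = -4.

Final answer: -4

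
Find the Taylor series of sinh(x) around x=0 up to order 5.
x^5/120 + x^3/6 + x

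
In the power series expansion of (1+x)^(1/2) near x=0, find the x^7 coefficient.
Expand to order 7: (1+x)^(1/2) = 33·x^7/2048 - 21·x^6/1024 + 7·x^5/256 - 5·x^4/128 + x^3/16 - x^2/8 + x/2 + 1 + O(x^8).
The coefficient of x^7 is 33/2048.

Final answer: 33/2048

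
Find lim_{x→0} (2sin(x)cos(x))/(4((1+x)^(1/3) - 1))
Both numerator and denominator → 0 as x → 0; this is a 0/0 indeterminate form.
Expand each to leading order near x = 0: numerator ~ 2·x, denominator ~ 4·x/3.
The limit of the ratio is 3/2.

Final answer: 3/2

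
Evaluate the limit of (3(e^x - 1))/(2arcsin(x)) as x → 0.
Both numerator and denominator → 0 as x → 0; this is a 0/0 indeterminate form.
Expand each to leading order near x = 0: numerator ~ 3·x, denominator ~ 2·x.
The limit of the ratio is 3/2.

Final answer: 3/2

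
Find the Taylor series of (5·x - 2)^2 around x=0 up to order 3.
25·x^2 - 20·x + 4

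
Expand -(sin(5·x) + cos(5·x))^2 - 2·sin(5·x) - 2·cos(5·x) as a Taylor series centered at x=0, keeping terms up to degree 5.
-10625·x^5/12 - 625·x^4/12 + 625·x^3/3 + 25·x^2 - 20·x - 3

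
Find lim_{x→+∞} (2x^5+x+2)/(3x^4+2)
This is an ∞/∞ indeterminate form as x → +∞.
Divide numerator and denominator by x^5 and let the lower-order terms vanish; the numerator's degree 5 exceeds the denominator's degree 4, so the quotient diverges.
Limit = ∞.

Final answer: ∞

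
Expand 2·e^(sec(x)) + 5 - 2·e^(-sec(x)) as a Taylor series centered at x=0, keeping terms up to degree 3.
x^2·(e^(-1) + e) - 2·e^(-1) + 5 + 2·e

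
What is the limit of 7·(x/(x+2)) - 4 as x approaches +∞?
Evaluate the dominant behaviour as x → +∞; each term tends to a finite value or vanishes.
Limit = 3.

Final answer: 3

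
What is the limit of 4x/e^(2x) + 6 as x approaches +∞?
The quotient is an ∞/∞ indeterminate form as x → +∞.
The exponential denominator e^(2x) dominates the polynomial numerator (e^x ≫ x as x → ∞), so the quotient → 0.
Adding the constant: 0 + 6 = 6. Limit = 6.

Final answer: 6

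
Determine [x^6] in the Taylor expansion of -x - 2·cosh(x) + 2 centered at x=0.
Expand to order 6: -x - 2·cosh(x) + 2 = -x^6/360 - x^4/12 - x^2 - x + O(x^7).
The coefficient of x^6 is -1/360.

Final answer: -1/360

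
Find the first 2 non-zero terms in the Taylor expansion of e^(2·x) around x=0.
2·x + 1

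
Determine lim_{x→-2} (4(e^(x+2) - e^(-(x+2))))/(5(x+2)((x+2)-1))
Both numerator and denominator → 0 as x → -2; this is a 0/0 indeterminate form.
Expand each to leading order near x = -2: numerator ~ 8·(x + 2), denominator ~ -5·(x + 2).
The limit of the ratio is -8/5.

Final answer: -8/5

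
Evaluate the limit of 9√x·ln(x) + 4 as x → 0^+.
The product is a 0·∞ indeterminate form at x → 0⁺.
Rewrite the product as 9·ln(x) / x^(-1/2) and apply L'Hôpital, or use the standard hierarchy x^(-1/2) ≫ |ln x| as x → 0⁺.
The indeterminate product → 0, so the limit = 4.

Final answer: 4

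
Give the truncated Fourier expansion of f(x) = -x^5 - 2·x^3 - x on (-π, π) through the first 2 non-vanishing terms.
(-218 - 2·π^4 + 36·π^2)·sin(x) + (-3·π^2 + 11/2 + π^4)·sin(2·x)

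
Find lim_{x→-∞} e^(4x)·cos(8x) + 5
Evaluate the dominant behaviour as x → -∞; each term tends to a finite value or vanishes.
Limit = 5.

Final answer: 5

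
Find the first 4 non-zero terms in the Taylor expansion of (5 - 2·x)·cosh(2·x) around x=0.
-4·x^3 + 10·x^2 - 2·x + 5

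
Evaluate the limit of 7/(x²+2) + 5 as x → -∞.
Evaluate the dominant behaviour as x → -∞; each term tends to a finite value or vanishes.
Limit = 5.

Final answer: 5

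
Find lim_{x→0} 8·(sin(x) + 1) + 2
Direct substitution at x = 0 gives 10.

Final answer: 10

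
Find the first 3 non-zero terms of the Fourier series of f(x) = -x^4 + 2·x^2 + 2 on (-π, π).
(-56 + 8·π^2)·cos(x) + (5 - 2·π^2)·cos(2·x) - π^4/5 + 2 + 2·π^2/3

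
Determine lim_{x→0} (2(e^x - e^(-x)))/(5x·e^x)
Both numerator and denominator → 0 as x → 0; this is a 0/0 indeterminate form.
Expand each to leading order near x = 0: numerator ~ 4·x, denominator ~ 5·x.
The limit of the ratio is 4/5.

Final answer: 4/5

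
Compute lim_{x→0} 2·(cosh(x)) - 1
Direct substitution at x = 0 gives 1.

Final answer: 1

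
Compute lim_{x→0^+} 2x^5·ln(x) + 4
The product is a 0·∞ indeterminate form at x → 0⁺.
Rewrite the product as 2·ln(x) / x^(-5) and apply L'Hôpital, or use the standard hierarchy x^(-5) ≫ |ln x| as x → 0⁺.
The indeterminate product → 0, so the limit = 4.

Final answer: 4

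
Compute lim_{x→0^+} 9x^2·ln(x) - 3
The product is a 0·∞ indeterminate form at x → 0⁺.
Rewrite the product as 9·ln(x) / x^(-2) and apply L'Hôpital, or use the standard hierarchy x^(-2) ≫ |ln x| as x → 0⁺.
The indeterminate product → 0, so the limit = -3.

Final answer: -3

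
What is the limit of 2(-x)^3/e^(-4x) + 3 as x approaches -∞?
The quotient is an ∞/∞ indeterminate form as x → -∞.
Compare growth rates of the dominant terms (exponentials ≫ polynomials ≫ logarithms), or apply L'Hôpital's rule; the quotient → 0.
Adding the constant: 0 + 3 = 3. Limit = 3.

Final answer: 3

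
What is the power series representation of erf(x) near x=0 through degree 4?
-2·x^3/(3·√(π)) + 2·x/√(π)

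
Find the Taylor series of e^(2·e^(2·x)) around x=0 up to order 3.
88·x^3·e^(2)/3 + 12·x^2·e^(2) + 4·x·e^(2) + e^(2)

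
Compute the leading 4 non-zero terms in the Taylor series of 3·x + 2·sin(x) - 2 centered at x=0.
x^5/60 - x^3/3 + 5·x - 2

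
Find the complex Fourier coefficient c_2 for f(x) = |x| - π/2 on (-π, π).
Compute the real Fourier coefficients first: a_2 = 0, b_2 = 0.
Then c_2 = (a_2 − i·b_2)/2 = 0.

Final answer: 0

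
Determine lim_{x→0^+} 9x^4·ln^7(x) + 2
The product is a 0·∞ indeterminate form at x → 0⁺.
Rewrite the product as 9·ln^7(x) / x^(-4) and apply L'Hôpital, or use the standard hierarchy x^(-4) ≫ |ln x|^7 as x → 0⁺.
The indeterminate product → 0, so the limit = 2.

Final answer: 2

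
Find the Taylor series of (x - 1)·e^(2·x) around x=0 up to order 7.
4·x^7/63 + 8·x^6/45 + 2·x^5/5 + 2·x^4/3 + 2·x^3/3 - x - 1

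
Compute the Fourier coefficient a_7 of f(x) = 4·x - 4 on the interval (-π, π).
a_7 = (1/π) ∫_{-π}^{π} f(x)·cos(7x) dx.
Evaluate the integral (use parity and integration by parts as needed): a_7 = 0.

Final answer: 0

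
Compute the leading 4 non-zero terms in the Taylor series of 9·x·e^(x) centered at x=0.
3·x^4/2 + 9·x^3/2 + 9·x^2 + 9·x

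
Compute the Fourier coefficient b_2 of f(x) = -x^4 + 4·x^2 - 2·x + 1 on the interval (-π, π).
b_2 = (1/π) ∫_{-π}^{π} f(x)·sin(2x) dx.
Evaluate the integral (use parity and integration by parts as needed): b_2 = 2.

Final answer: 2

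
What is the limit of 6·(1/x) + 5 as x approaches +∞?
Evaluate the dominant behaviour as x → +∞; each term tends to a finite value or vanishes.
Limit = 5.

Final answer: 5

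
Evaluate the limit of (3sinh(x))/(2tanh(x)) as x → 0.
Both numerator and denominator → 0 as x → 0; this is a 0/0 indeterminate form.
Expand each to leading order near x = 0: numerator ~ 3·x, denominator ~ 2·x.
The limit of the ratio is 3/2.

Final answer: 3/2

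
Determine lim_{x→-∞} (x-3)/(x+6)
Evaluate the dominant behaviour as x → -∞; each term tends to a finite value or vanishes.
Limit = 1.

Final answer: 1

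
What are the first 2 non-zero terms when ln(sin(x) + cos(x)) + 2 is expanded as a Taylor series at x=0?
x + 2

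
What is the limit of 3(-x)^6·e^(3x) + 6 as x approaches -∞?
The product is a 0·∞ indeterminate form at x → -∞.
Rewrite the product as 3(-x)^6 / e^(-3x) (an ∞/∞ form) and apply L'Hôpital, or use the standard hierarchy e^(3|x|) ≫ |(-x)^6| as x → -∞.
The indeterminate product → 0, so the limit = 6.

Final answer: 6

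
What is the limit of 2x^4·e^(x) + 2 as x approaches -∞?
The product is a 0·∞ indeterminate form at x → -∞.
Rewrite the product as 2x^4 / e^(-x) (an ∞/∞ form) and apply L'Hôpital, or use the standard hierarchy e^(|x|) ≫ |x^4| as x → -∞.
The indeterminate product → 0, so the limit = 2.

Final answer: 2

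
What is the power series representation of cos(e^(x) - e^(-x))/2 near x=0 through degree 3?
1/2 - x^2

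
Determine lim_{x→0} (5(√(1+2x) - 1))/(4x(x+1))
Both numerator and denominator → 0 as x → 0; this is a 0/0 indeterminate form.
Expand each to leading order near x = 0: numerator ~ 5·x, denominator ~ 4·x.
The limit of the ratio is 5/4.

Final answer: 5/4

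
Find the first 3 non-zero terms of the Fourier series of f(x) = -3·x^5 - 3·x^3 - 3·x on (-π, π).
(-690 - 6·π^4 + 114·π^2)·sin(x) + (-12·π^2 + 21 + 3·π^4)·sin(2·x) + (-2·π^4 - 98/27 + 22·π^2/9)·sin(3·x)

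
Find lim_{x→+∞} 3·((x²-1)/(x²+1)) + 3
Evaluate the dominant behaviour as x → +∞; each term tends to a finite value or vanishes.
Limit = 6.

Final answer: 6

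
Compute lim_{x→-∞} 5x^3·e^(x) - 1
The product is a 0·∞ indeterminate form at x → -∞.
Rewrite the product as 5x^3 / e^(-x) (an ∞/∞ form) and apply L'Hôpital, or use the standard hierarchy e^(|x|) ≫ |x^3| as x → -∞.
The indeterminate product → 0, so the limit = -1.

Final answer: -1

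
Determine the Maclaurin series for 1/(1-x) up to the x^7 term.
x^7 + x^6 + x^5 + x^4 + x^3 + x^2 + x + 1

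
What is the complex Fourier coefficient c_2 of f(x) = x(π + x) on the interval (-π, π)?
Compute the real Fourier coefficients first: a_2 = 1, b_2 = -π.
Then c_2 = (a_2 − i·b_2)/2 = 1/2 + i·π/2.

Final answer: 1/2 + i·π/2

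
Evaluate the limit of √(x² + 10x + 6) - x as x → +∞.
As x → +∞: multiply by the conjugate to get (10x+6)/(√(x²+10x+6)+x); the denominator ~ 2x, so the limit is 10/2 = 5.
Limit = 5.

Final answer: 5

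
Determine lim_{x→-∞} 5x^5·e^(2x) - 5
The product is a 0·∞ indeterminate form at x → -∞.
Rewrite the product as 5x^5 / e^(-2x) (an ∞/∞ form) and apply L'Hôpital, or use the standard hierarchy e^(2|x|) ≫ |x^5| as x → -∞.
The indeterminate product → 0, so the limit = -5.

Final answer: -5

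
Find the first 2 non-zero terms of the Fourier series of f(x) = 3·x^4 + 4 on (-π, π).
(144 - 24·π^2)·cos(x) + 4 + 3·π^4/5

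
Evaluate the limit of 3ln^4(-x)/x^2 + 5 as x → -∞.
The quotient is an ∞/∞ indeterminate form as x → -∞.
Compare growth rates of the dominant terms (exponentials ≫ polynomials ≫ logarithms), or apply L'Hôpital's rule; the quotient → 0.
Adding the constant: 0 + 5 = 5. Limit = 5.

Final answer: 5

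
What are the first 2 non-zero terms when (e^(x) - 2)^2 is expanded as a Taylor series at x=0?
1 - 2·x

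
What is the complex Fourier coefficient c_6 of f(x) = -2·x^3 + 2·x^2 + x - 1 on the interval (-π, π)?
Compute the real Fourier coefficients first: a_6 = 2/9, b_6 = -4/9 + 2·π^2/3.
Then c_6 = (a_6 − i·b_6)/2 = 1/9 - i·π^2/3 + 2·i/9.

Final answer: 1/9 - i·π^2/3 + 2·i/9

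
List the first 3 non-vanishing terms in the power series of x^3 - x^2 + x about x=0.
x^3 - x^2 + x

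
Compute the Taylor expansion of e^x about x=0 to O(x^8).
x^7/5040 + x^6/720 + x^5/120 + x^4/24 + x^3/6 + x^2/2 + x + 1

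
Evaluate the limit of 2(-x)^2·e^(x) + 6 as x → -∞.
The product is a 0·∞ indeterminate form at x → -∞.
Rewrite the product as 2(-x)^2 / e^(-x) (an ∞/∞ form) and apply L'Hôpital, or use the standard hierarchy e^(|x|) ≫ |(-x)^2| as x → -∞.
The indeterminate product → 0, so the limit = 6.

Final answer: 6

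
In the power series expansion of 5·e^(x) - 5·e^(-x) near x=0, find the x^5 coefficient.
Expand to order 5: 5·e^(x) - 5·e^(-x) = x^5/12 + 5·x^3/3 + 10·x + O(x^6).
The coefficient of x^5 is 1/12.

Final answer: 1/12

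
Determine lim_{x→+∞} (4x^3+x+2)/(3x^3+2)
This is an ∞/∞ indeterminate form as x → +∞.
Divide numerator and denominator by x^3 and let the lower-order terms vanish; the leading terms give 4/3.
Limit = 4/3.

Final answer: 4/3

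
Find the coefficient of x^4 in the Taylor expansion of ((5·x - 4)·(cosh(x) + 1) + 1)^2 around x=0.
Expand to order 4: ((5·x - 4)·(cosh(x) + 1) + 1)^2 = 169·x^4/3 - 75·x^3 + 128·x^2 - 140·x + 49 + O(x^5).
The coefficient of x^4 is 169/3.

Final answer: 169/3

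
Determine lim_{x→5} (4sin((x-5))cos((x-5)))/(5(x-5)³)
Both numerator and denominator → 0 as x → 5; this is a 0/0 indeterminate form.
Expand each to leading order near x = 5: numerator ~ 4·(x - 5), denominator ~ 5·(x - 5)^3.
The limit of the ratio is ∞.

Final answer: ∞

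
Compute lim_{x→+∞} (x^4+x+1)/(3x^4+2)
This is an ∞/∞ indeterminate form as x → +∞.
Divide numerator and denominator by x^4 and let the lower-order terms vanish; the leading terms give 1/3.
Limit = 1/3.

Final answer: 1/3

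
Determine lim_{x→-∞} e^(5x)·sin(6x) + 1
Evaluate the dominant behaviour as x → -∞; each term tends to a finite value or vanishes.
Limit = 1.

Final answer: 1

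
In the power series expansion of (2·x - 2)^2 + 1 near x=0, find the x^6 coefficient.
Expand to order 6: (2·x - 2)^2 + 1 = 4·x^2 - 8·x + 5 + O(x^7).
The coefficient of x^6 is 0.

Final answer: 0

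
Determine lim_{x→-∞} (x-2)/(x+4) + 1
Evaluate the dominant behaviour as x → -∞; each term tends to a finite value or vanishes.
Limit = 2.

Final answer: 2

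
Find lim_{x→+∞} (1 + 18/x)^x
As x → +∞: this is the defining limit (1 + 18/x)^x → e^18.
Limit = e^(18).

Final answer: e^(18)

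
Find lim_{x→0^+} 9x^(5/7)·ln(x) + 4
The product is a 0·∞ indeterminate form at x → 0⁺.
Rewrite the product as 9·ln(x) / x^(-5/7) and apply L'Hôpital, or use the standard hierarchy x^(-5/7) ≫ |ln x| as x → 0⁺.
The indeterminate product → 0, so the limit = 4.

Final answer: 4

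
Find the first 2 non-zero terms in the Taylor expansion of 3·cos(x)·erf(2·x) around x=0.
-22·x^3/√(π) + 12·x/√(π)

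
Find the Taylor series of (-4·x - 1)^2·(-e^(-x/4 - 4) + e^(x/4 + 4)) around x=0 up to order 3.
x^3·(1441·e^(-4)/384 + 1633·e^(4)/384) + x^2·(-449·e^(-4)/32 + 577·e^(4)/32) + x·(-31·e^(-4)/4 + 33·e^(4)/4) - e^(-4) + e^(4)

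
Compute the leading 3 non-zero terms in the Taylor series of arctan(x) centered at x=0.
x^5/5 - x^3/3 + x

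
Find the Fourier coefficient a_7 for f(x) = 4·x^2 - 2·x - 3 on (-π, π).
a_7 = (1/π) ∫_{-π}^{π} f(x)·cos(7x) dx.
Evaluate the integral (use parity and integration by parts as needed): a_7 = -16/49.

Final answer: -16/49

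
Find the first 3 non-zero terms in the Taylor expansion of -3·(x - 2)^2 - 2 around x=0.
-3·x^2 + 12·x - 14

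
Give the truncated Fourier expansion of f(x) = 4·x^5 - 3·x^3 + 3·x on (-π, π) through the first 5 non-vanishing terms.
(-166·π^2 + 8·π^4 + 1002)·sin(x) + (-4·π^4 - 75/2 + 23·π^2)·sin(2·x) + (-214·π^2/27 + 590/81 + 8·π^4/3)·sin(3·x) + (-2·π^4 - 3 + 4·π^2)·sin(4·x) + (-62·π^2/25 + 1122/625 + 8·π^4/5)·sin(5·x)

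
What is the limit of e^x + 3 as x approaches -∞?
Evaluate the dominant behaviour as x → -∞; each term tends to a finite value or vanishes.
Limit = 3.

Final answer: 3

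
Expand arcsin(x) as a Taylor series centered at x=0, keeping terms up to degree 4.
x^3/6 + x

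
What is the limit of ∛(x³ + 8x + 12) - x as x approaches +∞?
This is an ∞ − ∞ indeterminate form.
Multiply by (A² + AB + B²)/(A² + AB + B²) where A = ∛(x³+8x + 12), B = x to use A³ − B³ = (A−B)(A²+AB+B²); the x³ terms cancel, leaving (8x + 12)/(A²+AB+B²) with denominator ~ 3x², so the limit is 0.
Limit = 0.

Final answer: 0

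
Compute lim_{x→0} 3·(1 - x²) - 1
Direct substitution at x = 0 gives 2.

Final answer: 2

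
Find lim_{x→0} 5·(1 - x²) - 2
Direct substitution at x = 0 gives 3.

Final answer: 3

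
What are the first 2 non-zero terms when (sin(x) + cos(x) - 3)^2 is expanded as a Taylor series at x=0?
4 - 4·x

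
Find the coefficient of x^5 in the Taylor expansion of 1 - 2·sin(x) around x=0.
Expand to order 5: 1 - 2·sin(x) = -x^5/60 + x^3/3 - 2·x + 1 + O(x^6).
The coefficient of x^5 is -1/60.

Final answer: -1/60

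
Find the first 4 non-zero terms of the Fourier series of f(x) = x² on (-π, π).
-4·cos(x) + cos(2·x) - 4·cos(3·x)/9 + π^2/3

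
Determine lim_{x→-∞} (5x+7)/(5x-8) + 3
Evaluate the dominant behaviour as x → -∞; each term tends to a finite value or vanishes.
Limit = 4.

Final answer: 4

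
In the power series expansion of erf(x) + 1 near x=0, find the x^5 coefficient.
Expand to order 5: erf(x) + 1 = x^5/(5·√(π)) - 2·x^3/(3·√(π)) + 2·x/√(π) + 1 + O(x^6).
The coefficient of x^5 is 1/(5·√(π)).

Final answer: 1/(5·√(π))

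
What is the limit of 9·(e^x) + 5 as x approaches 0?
Direct substitution at x = 0 gives 14.

Final answer: 14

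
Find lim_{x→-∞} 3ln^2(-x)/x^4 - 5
The quotient is an ∞/∞ indeterminate form as x → -∞.
Compare growth rates of the dominant terms (exponentials ≫ polynomials ≫ logarithms), or apply L'Hôpital's rule; the quotient → 0.
Adding the constant: 0 - 5 = -5. Limit = -5.

Final answer: -5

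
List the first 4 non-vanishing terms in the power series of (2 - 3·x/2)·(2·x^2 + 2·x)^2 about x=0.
-6·x^5 - 4·x^4 + 10·x^3 + 8·x^2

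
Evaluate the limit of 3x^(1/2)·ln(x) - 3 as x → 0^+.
The product is a 0·∞ indeterminate form at x → 0⁺.
Rewrite the product as 3·ln(x) / x^(-1/2) and apply L'Hôpital, or use the standard hierarchy x^(-1/2) ≫ |ln x| as x → 0⁺.
The indeterminate product → 0, so the limit = -3.

Final answer: -3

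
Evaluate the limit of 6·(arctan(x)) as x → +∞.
Evaluate the dominant behaviour as x → +∞; each term tends to a finite value or vanishes.
Limit = 3·π.

Final answer: 3·π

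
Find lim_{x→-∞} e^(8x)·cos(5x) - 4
Evaluate the dominant behaviour as x → -∞; each term tends to a finite value or vanishes.
Limit = -4.

Final answer: -4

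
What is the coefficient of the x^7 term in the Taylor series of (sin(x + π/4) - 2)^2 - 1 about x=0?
Expand to order 7: (sin(x + π/4) - 2)^2 - 1 = x^7·(-2 + √(2)/2)^2·(-1/(80·(-2 + √(2)/2)^2) - √(2)/(5040·(-2 + √(2)/2))) + x^6·(-2 + √(2)/2)^2·(1/(720·(-2 + √(2)/2)^2) - √(2)/(720·(-2 + √(2)/2))) + x^5·(-2 + √(2)/2)^2·(√(2)/(120·(-2 + √(2)/2)) + 1/(8·(-2 + √(2)/2)^2)) + x^4·(-2 + √(2)/2)^2·(√(2)/(24·(-2 + √(2)/2)) - 1/(24·(-2 + √(2)/2)^2)) + x^3·(-2 + √(2)/2)^2·(-1/(2·(-2 + √(2)/2)^2) - √(2)/(6·(-2 + √(2)/2))) + x^2·(-2 + √(2)/2)^2·(1/(2·(-2 + √(2)/2)^2) - √(2)/(2·(-2 + √(2)/2))) + √(2)·x·(-2 + √(2)/2) - 1 + (-2 + √(2)/2)^2 + O(x^8).
The coefficient of x^7 is (-2 + √(2)/2)^2·(-1/(80·(-2 + √(2)/2)^2) - √(2)/(5040·(-2 + √(2)/2))).

Final answer: (-2 + √(2)/2)^2·(-1/(80·(-2 + √(2)/2)^2) - √(2)/(5040·(-2 + √(2)/2)))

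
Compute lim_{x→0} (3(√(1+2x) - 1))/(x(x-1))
Both numerator and denominator → 0 as x → 0; this is a 0/0 indeterminate form.
Expand each to leading order near x = 0: numerator ~ 3·x, denominator ~ -x.
The limit of the ratio is -3.

Final answer: -3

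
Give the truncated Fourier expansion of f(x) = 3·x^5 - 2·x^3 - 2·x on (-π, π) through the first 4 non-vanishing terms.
(-124·π^2 + 6·π^4 + 740)·sin(x) + (-3·π^4 - 47/2 + 17·π^2)·sin(2·x) + (-52·π^2/9 + 68/27 + 2·π^4)·sin(3·x) + (-3·π^4/2 - 5/64 + 23·π^2/8)·sin(4·x)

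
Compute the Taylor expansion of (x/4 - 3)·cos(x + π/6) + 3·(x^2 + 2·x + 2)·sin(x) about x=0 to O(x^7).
x^6·(√(3)/480 + 47/960) + x^5·(-7/16 + √(3)/192) + x^4·(-47/48 - √(3)/16) + x^3·(7/4 - √(3)/16) + x^2·(3·√(3)/4 + 47/8) + x·(√(3)/8 + 15/2) - 3·√(3)/2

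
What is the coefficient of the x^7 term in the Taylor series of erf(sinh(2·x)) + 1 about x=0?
Expand to order 7: erf(sinh(2·x)) + 1 = 272·x^7/(45·√(π)) - 56·x^5/(15·√(π)) - 8·x^3/(3·√(π)) + 4·x/√(π) + 1 + O(x^8).
The coefficient of x^7 is 272/(45·√(π)).

Final answer: 272/(45·√(π))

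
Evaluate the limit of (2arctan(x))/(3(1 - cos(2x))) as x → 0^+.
Both numerator and denominator → 0 as x → 0^+; this is a 0/0 indeterminate form.
Expand each to leading order near x = 0: numerator ~ 2·x, denominator ~ 6·x^2.
The limit of the ratio is ∞.

Final answer: ∞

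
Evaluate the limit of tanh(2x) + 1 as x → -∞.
Evaluate the dominant behaviour as x → -∞; each term tends to a finite value or vanishes.
Limit = 0.

Final answer: 0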